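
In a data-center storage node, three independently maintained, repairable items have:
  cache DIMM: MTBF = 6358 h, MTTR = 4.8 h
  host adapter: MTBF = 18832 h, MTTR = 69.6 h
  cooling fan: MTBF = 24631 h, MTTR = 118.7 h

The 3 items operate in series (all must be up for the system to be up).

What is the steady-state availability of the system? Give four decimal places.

0.9908

A(cache DIMM) = MTBF/(MTBF+MTTR) = 6358/(6358+4.8) = 0.999246
A(host adapter) = MTBF/(MTBF+MTTR) = 18832/(18832+69.6) = 0.996318
A(cooling fan) = MTBF/(MTBF+MTTR) = 24631/(24631+118.7) = 0.995204
Series availability: 0.999246 × 0.996318 × 0.995204 = 0.9908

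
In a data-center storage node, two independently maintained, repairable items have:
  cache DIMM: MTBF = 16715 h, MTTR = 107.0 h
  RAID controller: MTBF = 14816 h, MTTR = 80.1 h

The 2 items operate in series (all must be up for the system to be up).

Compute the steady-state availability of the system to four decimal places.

0.9883

A(cache DIMM) = MTBF/(MTBF+MTTR) = 16715/(16715+107.0) = 0.993639
A(RAID controller) = MTBF/(MTBF+MTTR) = 14816/(14816+80.1) = 0.994623
Series availability: 0.993639 × 0.994623 = 0.9883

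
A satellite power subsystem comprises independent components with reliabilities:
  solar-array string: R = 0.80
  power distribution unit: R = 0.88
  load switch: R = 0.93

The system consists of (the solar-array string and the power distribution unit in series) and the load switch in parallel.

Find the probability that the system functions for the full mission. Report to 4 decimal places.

Series (solar-array string and power distribution unit): 0.800000 × 0.880000 = 0.704000
Parallel ([0.704000] and load switch): 1 − (1 − 0.704000)(1 − 0.930000) = 0.9793

0.9793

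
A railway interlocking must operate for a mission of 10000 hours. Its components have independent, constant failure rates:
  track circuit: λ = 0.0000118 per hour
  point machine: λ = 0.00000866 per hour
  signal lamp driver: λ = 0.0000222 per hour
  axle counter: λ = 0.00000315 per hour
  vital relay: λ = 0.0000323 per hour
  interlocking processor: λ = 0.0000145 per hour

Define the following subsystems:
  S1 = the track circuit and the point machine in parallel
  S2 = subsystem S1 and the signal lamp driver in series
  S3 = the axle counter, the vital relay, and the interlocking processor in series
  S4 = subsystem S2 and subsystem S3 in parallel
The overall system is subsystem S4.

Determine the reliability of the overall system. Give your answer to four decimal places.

0.9188

R(track circuit) = exp(−0.0000118 × 10000) = 0.888696
R(point machine) = exp(−0.00000866 × 10000) = 0.917044
R(signal lamp driver) = exp(−0.0000222 × 10000) = 0.800915
R(axle counter) = exp(−0.00000315 × 10000) = 0.968991
R(vital relay) = exp(−0.0000323 × 10000) = 0.723974
R(interlocking processor) = exp(−0.0000145 × 10000) = 0.865022
Parallel (track circuit and point machine): 1 − (1 − 0.888696)(1 − 0.917044) = 0.990767
Series ([0.990767] and signal lamp driver): 0.990767 × 0.800915 = 0.793520
Series (axle counter, vital relay, and interlocking processor): 0.968991 × 0.723974 × 0.865022 = 0.606834
Parallel ([0.793520] and [0.606834]): 1 − (1 − 0.793520)(1 − 0.606834) = 0.9188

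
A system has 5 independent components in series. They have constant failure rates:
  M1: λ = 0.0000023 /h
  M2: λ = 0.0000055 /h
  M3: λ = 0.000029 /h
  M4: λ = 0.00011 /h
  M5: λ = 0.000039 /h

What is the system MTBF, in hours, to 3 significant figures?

Series of exponential components: λ_sys = Σ λ_i
λ_sys = 0.0000023 + 0.0000055 + 0.000029 + 0.00011 + 0.000039 = 1.8580e-04 /h
MTBF = 1 / λ_sys = 5380 h

5380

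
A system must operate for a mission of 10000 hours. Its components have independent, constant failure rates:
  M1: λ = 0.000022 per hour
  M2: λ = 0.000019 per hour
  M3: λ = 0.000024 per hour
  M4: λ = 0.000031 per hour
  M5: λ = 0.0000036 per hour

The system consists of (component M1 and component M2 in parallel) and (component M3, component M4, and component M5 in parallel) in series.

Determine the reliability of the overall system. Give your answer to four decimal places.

R(M1) = exp(−0.000022 × 10000) = 0.802519
R(M2) = exp(−0.000019 × 10000) = 0.826959
R(M3) = exp(−0.000024 × 10000) = 0.786628
R(M4) = exp(−0.000031 × 10000) = 0.733447
R(M5) = exp(−0.0000036 × 10000) = 0.964640
Parallel (M1 and M2): 1 − (1 − 0.802519)(1 − 0.826959) = 0.965828
Parallel (M3, M4, and M5): 1 − (1 − 0.786628)(1 − 0.733447)(1 − 0.964640) = 0.997989
Series ([0.965828] and [0.997989]): 0.965828 × 0.997989 = 0.9639

0.9639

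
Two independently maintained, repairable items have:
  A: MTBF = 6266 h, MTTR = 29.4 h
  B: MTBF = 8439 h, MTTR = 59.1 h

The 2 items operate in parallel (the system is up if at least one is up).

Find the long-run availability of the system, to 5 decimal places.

0.99997

A(A) = MTBF/(MTBF+MTTR) = 6266/(6266+29.4) = 0.995330
A(B) = MTBF/(MTBF+MTTR) = 8439/(8439+59.1) = 0.993046
Parallel availability: 1 − (1 − 0.995330)(1 − 0.993046) = 0.99997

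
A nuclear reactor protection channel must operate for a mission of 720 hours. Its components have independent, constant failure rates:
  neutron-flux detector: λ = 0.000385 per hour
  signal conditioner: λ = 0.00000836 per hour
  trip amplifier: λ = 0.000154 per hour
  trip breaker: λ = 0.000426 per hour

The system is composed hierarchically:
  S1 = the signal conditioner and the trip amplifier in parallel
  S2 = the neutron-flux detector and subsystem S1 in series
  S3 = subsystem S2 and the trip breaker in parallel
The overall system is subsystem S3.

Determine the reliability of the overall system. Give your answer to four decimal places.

R(neutron-flux detector) = exp(−0.000385 × 720) = 0.757903
R(signal conditioner) = exp(−0.00000836 × 720) = 0.993999
R(trip amplifier) = exp(−0.000154 × 720) = 0.895046
R(trip breaker) = exp(−0.000426 × 720) = 0.735857
Parallel (signal conditioner and trip amplifier): 1 − (1 − 0.993999)(1 − 0.895046) = 0.999370
Series (neutron-flux detector and [0.999370]): 0.757903 × 0.999370 = 0.757426
Parallel ([0.757426] and trip breaker): 1 − (1 − 0.757426)(1 − 0.735857) = 0.9359

0.9359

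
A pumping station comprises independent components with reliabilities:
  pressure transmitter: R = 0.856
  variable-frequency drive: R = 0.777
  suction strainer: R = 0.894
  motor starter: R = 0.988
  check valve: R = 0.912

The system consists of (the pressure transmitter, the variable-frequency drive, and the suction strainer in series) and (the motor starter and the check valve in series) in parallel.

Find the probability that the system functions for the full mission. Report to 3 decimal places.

0.960

Series (pressure transmitter, variable-frequency drive, and suction strainer): 0.85600 × 0.77700 × 0.89400 = 0.59461
Series (motor starter and check valve): 0.98800 × 0.91200 = 0.90106
Parallel ([0.59461] and [0.90106]): 1 − (1 − 0.59461)(1 − 0.90106) = 0.960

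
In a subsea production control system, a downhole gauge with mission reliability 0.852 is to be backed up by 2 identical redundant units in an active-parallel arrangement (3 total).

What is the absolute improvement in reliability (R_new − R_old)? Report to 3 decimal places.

0.145

R_before = 0.852
R_after = 1 − (1 − 0.852)^3 = 0.997
ΔR = 0.997 − 0.852 = 0.145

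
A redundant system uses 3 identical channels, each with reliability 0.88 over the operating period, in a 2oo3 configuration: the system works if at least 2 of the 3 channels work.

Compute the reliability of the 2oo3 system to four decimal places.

0.9603

R = Σ_{i=2}^{3} C(3,i) p^i (1−p)^{3−i} with p = 0.88
C(3,2)·0.88^2·0.12^1 = 0.278784
C(3,3)·0.88^3·0.12^0 = 0.681472
Sum = 0.9603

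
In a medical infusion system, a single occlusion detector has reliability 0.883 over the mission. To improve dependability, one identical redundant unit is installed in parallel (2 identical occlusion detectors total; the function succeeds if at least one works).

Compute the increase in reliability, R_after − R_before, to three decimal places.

R_before = 0.883
R_after = 1 − (1 − 0.883)^2 = 0.986
ΔR = 0.986 − 0.883 = 0.103

0.103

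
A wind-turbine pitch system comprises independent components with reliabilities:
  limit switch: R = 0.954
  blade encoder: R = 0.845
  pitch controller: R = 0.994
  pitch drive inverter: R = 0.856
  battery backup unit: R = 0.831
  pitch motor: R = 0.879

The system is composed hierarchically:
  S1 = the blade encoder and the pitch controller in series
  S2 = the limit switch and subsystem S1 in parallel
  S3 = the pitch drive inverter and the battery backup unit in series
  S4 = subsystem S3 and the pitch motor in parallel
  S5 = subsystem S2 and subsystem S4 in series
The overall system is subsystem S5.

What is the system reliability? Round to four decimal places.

0.9580

Series (blade encoder and pitch controller): 0.845000 × 0.994000 = 0.839930
Parallel (limit switch and [0.839930]): 1 − (1 − 0.954000)(1 − 0.839930) = 0.992637
Series (pitch drive inverter and battery backup unit): 0.856000 × 0.831000 = 0.711336
Parallel ([0.711336] and pitch motor): 1 − (1 − 0.711336)(1 − 0.879000) = 0.965072
Series ([0.992637] and [0.965072]): 0.992637 × 0.965072 = 0.9580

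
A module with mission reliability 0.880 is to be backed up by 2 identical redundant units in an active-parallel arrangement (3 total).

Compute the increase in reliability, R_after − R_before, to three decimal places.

0.118

R_before = 0.880
R_after = 1 − (1 − 0.880)^3 = 0.998
ΔR = 0.998 − 0.880 = 0.118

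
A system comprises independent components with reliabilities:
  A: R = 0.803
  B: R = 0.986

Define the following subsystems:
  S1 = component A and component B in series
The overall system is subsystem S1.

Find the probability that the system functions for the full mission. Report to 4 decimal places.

0.7918

Series (A and B): 0.803000 × 0.986000 = 0.7918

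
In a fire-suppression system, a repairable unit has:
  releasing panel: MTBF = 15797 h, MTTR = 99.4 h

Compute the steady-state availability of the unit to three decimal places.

A(releasing panel) = MTBF/(MTBF+MTTR) = 15797/(15797+99.4) = 0.994

0.994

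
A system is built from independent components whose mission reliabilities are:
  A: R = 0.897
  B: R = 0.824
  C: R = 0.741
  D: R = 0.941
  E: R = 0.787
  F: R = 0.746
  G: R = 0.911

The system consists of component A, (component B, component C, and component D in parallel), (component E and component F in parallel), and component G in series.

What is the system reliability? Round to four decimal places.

Parallel (B, C, and D): 1 − (1 − 0.824000)(1 − 0.741000)(1 − 0.941000) = 0.997311
Parallel (E and F): 1 − (1 − 0.787000)(1 − 0.746000) = 0.945898
Series (A, [0.997311], [0.945898], and G): 0.897000 × 0.997311 × 0.945898 × 0.911000 = 0.7709

0.7709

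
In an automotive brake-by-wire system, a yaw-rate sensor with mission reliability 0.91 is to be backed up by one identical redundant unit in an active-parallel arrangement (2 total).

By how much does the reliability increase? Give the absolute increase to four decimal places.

R_before = 0.91
R_after = 1 − (1 − 0.91)^2 = 0.9919
ΔR = 0.9919 − 0.91 = 0.0819

0.0819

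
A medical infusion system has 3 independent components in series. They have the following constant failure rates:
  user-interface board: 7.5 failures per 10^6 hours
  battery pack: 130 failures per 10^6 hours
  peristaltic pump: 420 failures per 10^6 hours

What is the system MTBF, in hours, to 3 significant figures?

Series of exponential components: λ_sys = Σ λ_i
λ_sys = 0.0000075 + 0.00013 + 0.00042 = 5.5750e-04 /h
MTBF = 1 / λ_sys = 1790 h

1790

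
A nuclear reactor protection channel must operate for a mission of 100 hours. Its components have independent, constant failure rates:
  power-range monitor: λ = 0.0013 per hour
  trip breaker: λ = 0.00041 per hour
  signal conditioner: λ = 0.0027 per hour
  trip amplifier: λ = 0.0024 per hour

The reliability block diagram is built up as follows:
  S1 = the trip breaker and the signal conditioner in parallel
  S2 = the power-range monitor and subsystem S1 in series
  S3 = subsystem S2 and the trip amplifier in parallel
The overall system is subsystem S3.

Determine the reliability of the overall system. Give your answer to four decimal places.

R(power-range monitor) = exp(−0.0013 × 100) = 0.878095
R(trip breaker) = exp(−0.00041 × 100) = 0.959829
R(signal conditioner) = exp(−0.0027 × 100) = 0.763379
R(trip amplifier) = exp(−0.0024 × 100) = 0.786628
Parallel (trip breaker and signal conditioner): 1 − (1 − 0.959829)(1 − 0.763379) = 0.990495
Series (power-range monitor and [0.990495]): 0.878095 × 0.990495 = 0.869749
Parallel ([0.869749] and trip amplifier): 1 − (1 − 0.869749)(1 − 0.786628) = 0.9722

0.9722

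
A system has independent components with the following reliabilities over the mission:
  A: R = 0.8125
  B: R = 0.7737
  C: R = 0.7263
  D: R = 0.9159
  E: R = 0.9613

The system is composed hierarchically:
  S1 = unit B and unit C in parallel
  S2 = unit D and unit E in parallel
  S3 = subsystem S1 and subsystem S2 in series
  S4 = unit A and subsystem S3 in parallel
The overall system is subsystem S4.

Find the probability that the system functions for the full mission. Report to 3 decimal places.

Parallel (B and C): 1 − (1 − 0.77370)(1 − 0.72630) = 0.93806
Parallel (D and E): 1 − (1 − 0.91590)(1 − 0.96130) = 0.99675
Series ([0.93806] and [0.99675]): 0.93806 × 0.99675 = 0.93501
Parallel (A and [0.93501]): 1 − (1 − 0.81250)(1 − 0.93501) = 0.988

0.988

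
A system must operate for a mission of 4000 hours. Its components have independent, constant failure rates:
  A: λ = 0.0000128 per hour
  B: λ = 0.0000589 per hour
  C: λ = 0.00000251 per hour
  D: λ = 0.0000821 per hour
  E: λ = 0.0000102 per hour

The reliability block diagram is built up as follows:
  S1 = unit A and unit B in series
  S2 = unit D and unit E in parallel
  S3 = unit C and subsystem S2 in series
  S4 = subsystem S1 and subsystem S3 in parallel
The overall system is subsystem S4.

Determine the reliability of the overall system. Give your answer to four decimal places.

R(A) = exp(−0.0000128 × 4000) = 0.950089
R(B) = exp(−0.0000589 × 4000) = 0.790097
R(C) = exp(−0.00000251 × 4000) = 0.990010
R(D) = exp(−0.0000821 × 4000) = 0.720075
R(E) = exp(−0.0000102 × 4000) = 0.960021
Series (A and B): 0.950089 × 0.790097 = 0.750662
Parallel (D and E): 1 − (1 − 0.720075)(1 − 0.960021) = 0.988809
Series (C and [0.988809]): 0.990010 × 0.988809 = 0.978931
Parallel ([0.750662] and [0.978931]): 1 − (1 − 0.750662)(1 − 0.978931) = 0.9947

0.9947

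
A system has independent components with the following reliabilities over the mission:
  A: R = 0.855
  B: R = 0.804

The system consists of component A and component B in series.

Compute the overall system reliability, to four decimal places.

0.6874

Series (A and B): 0.855000 × 0.804000 = 0.6874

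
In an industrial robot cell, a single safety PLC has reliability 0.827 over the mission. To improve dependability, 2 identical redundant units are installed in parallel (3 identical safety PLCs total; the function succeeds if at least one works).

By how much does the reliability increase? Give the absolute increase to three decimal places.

0.168

R_before = 0.827
R_after = 1 − (1 − 0.827)^3 = 0.995
ΔR = 0.995 − 0.827 = 0.168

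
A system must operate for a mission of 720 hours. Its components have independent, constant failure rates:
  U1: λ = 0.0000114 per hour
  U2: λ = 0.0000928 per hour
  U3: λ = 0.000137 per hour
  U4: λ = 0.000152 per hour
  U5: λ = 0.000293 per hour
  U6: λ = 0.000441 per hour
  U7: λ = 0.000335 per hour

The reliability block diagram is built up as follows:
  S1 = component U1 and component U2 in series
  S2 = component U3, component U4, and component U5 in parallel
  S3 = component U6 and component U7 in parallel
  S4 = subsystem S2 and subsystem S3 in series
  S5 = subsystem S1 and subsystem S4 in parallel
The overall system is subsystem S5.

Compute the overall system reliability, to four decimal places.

0.9957

R(U1) = exp(−0.0000114 × 720) = 0.991826
R(U2) = exp(−0.0000928 × 720) = 0.935367
R(U3) = exp(−0.000137 × 720) = 0.906069
R(U4) = exp(−0.000152 × 720) = 0.896336
R(U5) = exp(−0.000293 × 720) = 0.809806
R(U6) = exp(−0.000441 × 720) = 0.727952
R(U7) = exp(−0.000335 × 720) = 0.785684
Series (U1 and U2): 0.991826 × 0.935367 = 0.927721
Parallel (U3, U4, and U5): 1 − (1 − 0.906069)(1 − 0.896336)(1 − 0.809806) = 0.998148
Parallel (U6 and U7): 1 − (1 − 0.727952)(1 − 0.785684) = 0.941696
Series ([0.998148] and [0.941696]): 0.998148 × 0.941696 = 0.939952
Parallel ([0.927721] and [0.939952]): 1 − (1 − 0.927721)(1 − 0.939952) = 0.9957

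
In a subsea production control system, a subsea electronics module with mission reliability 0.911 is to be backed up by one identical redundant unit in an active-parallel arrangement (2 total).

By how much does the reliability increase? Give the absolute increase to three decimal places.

R_before = 0.911
R_after = 1 − (1 − 0.911)^2 = 0.992
ΔR = 0.992 − 0.911 = 0.081

0.081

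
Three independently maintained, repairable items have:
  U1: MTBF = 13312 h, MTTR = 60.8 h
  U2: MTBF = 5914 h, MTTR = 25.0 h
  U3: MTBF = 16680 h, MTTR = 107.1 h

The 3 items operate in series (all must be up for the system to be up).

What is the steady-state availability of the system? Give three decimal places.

A(U1) = MTBF/(MTBF+MTTR) = 13312/(13312+60.8) = 0.995453
A(U2) = MTBF/(MTBF+MTTR) = 5914/(5914+25.0) = 0.995791
A(U3) = MTBF/(MTBF+MTTR) = 16680/(16680+107.1) = 0.993620
Series availability: 0.995453 × 0.995791 × 0.993620 = 0.985

0.985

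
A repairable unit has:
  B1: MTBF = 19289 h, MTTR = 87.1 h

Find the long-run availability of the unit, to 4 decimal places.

0.9955

A(B1) = MTBF/(MTBF+MTTR) = 19289/(19289+87.1) = 0.9955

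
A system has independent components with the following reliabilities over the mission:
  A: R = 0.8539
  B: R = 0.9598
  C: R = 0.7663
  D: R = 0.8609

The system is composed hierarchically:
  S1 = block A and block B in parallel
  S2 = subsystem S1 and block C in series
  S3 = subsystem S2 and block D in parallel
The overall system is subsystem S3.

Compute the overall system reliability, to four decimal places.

Parallel (A and B): 1 − (1 − 0.853900)(1 − 0.959800) = 0.994127
Series ([0.994127] and C): 0.994127 × 0.766300 = 0.761800
Parallel ([0.761800] and D): 1 − (1 − 0.761800)(1 − 0.860900) = 0.9669

0.9669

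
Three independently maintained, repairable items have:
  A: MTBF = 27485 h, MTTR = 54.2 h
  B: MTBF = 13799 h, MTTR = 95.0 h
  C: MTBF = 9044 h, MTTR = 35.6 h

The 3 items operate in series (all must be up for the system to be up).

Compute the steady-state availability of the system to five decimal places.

A(A) = MTBF/(MTBF+MTTR) = 27485/(27485+54.2) = 0.998032
A(B) = MTBF/(MTBF+MTTR) = 13799/(13799+95.0) = 0.993163
A(C) = MTBF/(MTBF+MTTR) = 9044/(9044+35.6) = 0.996079
Series availability: 0.998032 × 0.993163 × 0.996079 = 0.98732

0.98732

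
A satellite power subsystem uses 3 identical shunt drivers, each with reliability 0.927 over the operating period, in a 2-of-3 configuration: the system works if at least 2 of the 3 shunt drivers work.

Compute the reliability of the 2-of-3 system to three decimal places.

R = Σ_{i=2}^{3} C(3,i) p^i (1−p)^{3−i} with p = 0.927
C(3,2)·0.927^2·0.073^1 = 0.18819
C(3,3)·0.927^3·0.073^0 = 0.79660
Sum = 0.985

0.985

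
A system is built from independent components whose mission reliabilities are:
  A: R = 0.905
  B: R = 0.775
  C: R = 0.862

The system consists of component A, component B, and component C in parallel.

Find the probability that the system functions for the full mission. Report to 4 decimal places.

0.9971

Parallel (A, B, and C): 1 − (1 − 0.905000)(1 − 0.775000)(1 − 0.862000) = 0.9971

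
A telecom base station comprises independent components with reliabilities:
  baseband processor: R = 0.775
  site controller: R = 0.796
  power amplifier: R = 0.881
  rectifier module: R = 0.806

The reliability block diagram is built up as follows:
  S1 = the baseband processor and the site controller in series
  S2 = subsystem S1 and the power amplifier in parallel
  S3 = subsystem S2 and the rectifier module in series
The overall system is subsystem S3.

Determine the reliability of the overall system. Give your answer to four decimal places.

Series (baseband processor and site controller): 0.775000 × 0.796000 = 0.616900
Parallel ([0.616900] and power amplifier): 1 − (1 − 0.616900)(1 − 0.881000) = 0.954411
Series ([0.954411] and rectifier module): 0.954411 × 0.806000 = 0.7693

0.7693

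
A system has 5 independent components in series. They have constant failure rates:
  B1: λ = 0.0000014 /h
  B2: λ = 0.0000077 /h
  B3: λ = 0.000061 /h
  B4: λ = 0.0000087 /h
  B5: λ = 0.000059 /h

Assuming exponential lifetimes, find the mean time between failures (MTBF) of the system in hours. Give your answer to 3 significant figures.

7260

Series of exponential components: λ_sys = Σ λ_i
λ_sys = 0.0000014 + 0.0000077 + 0.000061 + 0.0000087 + 0.000059 = 1.3780e-04 /h
MTBF = 1 / λ_sys = 7260 h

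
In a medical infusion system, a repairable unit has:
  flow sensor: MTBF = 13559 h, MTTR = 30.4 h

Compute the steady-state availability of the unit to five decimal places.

A(flow sensor) = MTBF/(MTBF+MTTR) = 13559/(13559+30.4) = 0.99776

0.99776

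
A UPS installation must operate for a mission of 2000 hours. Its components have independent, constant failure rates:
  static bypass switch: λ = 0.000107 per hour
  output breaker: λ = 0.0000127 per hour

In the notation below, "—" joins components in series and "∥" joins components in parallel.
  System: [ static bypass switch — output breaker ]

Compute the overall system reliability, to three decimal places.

R(static bypass switch) = exp(−0.000107 × 2000) = 0.80735
R(output breaker) = exp(−0.0000127 × 2000) = 0.97492
Series (static bypass switch and output breaker): 0.80735 × 0.97492 = 0.787

0.787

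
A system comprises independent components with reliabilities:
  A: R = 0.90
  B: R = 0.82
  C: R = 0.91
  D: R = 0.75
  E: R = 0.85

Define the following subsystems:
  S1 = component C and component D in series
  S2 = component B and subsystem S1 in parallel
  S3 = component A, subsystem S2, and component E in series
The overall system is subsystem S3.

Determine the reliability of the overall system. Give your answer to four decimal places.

0.7213

Series (C and D): 0.910000 × 0.750000 = 0.682500
Parallel (B and [0.682500]): 1 − (1 − 0.820000)(1 − 0.682500) = 0.942850
Series (A, [0.942850], and E): 0.900000 × 0.942850 × 0.850000 = 0.7213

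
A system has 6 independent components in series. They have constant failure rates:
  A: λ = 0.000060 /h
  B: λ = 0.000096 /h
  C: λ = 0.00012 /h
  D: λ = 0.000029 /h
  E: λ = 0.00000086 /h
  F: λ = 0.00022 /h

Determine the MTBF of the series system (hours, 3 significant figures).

Series of exponential components: λ_sys = Σ λ_i
λ_sys = 0.000060 + 0.000096 + 0.00012 + 0.000029 + 0.00000086 + 0.00022 = 5.2586e-04 /h
MTBF = 1 / λ_sys = 1900 h

1900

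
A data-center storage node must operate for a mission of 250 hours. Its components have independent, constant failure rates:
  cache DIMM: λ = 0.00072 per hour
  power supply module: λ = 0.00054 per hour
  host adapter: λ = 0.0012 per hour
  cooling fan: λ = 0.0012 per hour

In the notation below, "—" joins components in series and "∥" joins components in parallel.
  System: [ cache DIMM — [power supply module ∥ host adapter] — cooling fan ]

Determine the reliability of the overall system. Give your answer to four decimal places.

R(cache DIMM) = exp(−0.00072 × 250) = 0.835270
R(power supply module) = exp(−0.00054 × 250) = 0.873716
R(host adapter) = exp(−0.0012 × 250) = 0.740818
R(cooling fan) = exp(−0.0012 × 250) = 0.740818
Parallel (power supply module and host adapter): 1 − (1 − 0.873716)(1 − 0.740818) = 0.967269
Series (cache DIMM, [0.967269], and cooling fan): 0.835270 × 0.967269 × 0.740818 = 0.5985

0.5985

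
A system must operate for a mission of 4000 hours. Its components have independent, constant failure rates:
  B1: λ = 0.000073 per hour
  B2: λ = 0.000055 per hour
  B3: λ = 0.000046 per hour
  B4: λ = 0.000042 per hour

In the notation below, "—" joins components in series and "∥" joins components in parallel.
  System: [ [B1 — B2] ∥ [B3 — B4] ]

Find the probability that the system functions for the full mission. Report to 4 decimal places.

0.8811

R(B1) = exp(−0.000073 × 4000) = 0.746769
R(B2) = exp(−0.000055 × 4000) = 0.802519
R(B3) = exp(−0.000046 × 4000) = 0.831936
R(B4) = exp(−0.000042 × 4000) = 0.845354
Series (B1 and B2): 0.746769 × 0.802519 = 0.599296
Series (B3 and B4): 0.831936 × 0.845354 = 0.703280
Parallel ([0.599296] and [0.703280]): 1 − (1 − 0.599296)(1 − 0.703280) = 0.8811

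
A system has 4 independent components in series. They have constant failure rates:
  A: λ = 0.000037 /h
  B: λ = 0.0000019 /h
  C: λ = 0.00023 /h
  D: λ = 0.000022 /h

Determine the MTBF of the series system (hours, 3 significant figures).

Series of exponential components: λ_sys = Σ λ_i
λ_sys = 0.000037 + 0.0000019 + 0.00023 + 0.000022 = 2.9090e-04 /h
MTBF = 1 / λ_sys = 3440 h

3440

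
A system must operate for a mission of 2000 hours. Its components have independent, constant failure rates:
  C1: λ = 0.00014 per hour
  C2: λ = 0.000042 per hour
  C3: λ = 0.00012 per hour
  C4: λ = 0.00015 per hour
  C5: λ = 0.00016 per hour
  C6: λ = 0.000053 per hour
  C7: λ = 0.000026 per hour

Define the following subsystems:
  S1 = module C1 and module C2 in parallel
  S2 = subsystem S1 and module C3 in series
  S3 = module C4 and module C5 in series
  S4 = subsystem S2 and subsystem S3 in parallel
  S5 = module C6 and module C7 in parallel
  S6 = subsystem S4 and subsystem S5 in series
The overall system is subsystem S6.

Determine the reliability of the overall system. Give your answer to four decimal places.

0.8897

R(C1) = exp(−0.00014 × 2000) = 0.755784
R(C2) = exp(−0.000042 × 2000) = 0.919431
R(C3) = exp(−0.00012 × 2000) = 0.786628
R(C4) = exp(−0.00015 × 2000) = 0.740818
R(C5) = exp(−0.00016 × 2000) = 0.726149
R(C6) = exp(−0.000053 × 2000) = 0.899425
R(C7) = exp(−0.000026 × 2000) = 0.949329
Parallel (C1 and C2): 1 − (1 − 0.755784)(1 − 0.919431) = 0.980324
Series ([0.980324] and C3): 0.980324 × 0.786628 = 0.771150
Series (C4 and C5): 0.740818 × 0.726149 = 0.537944
Parallel ([0.771150] and [0.537944]): 1 − (1 − 0.771150)(1 − 0.537944) = 0.894258
Parallel (C6 and C7): 1 − (1 − 0.899425)(1 − 0.949329) = 0.994904
Series ([0.894258] and [0.994904]): 0.894258 × 0.994904 = 0.8897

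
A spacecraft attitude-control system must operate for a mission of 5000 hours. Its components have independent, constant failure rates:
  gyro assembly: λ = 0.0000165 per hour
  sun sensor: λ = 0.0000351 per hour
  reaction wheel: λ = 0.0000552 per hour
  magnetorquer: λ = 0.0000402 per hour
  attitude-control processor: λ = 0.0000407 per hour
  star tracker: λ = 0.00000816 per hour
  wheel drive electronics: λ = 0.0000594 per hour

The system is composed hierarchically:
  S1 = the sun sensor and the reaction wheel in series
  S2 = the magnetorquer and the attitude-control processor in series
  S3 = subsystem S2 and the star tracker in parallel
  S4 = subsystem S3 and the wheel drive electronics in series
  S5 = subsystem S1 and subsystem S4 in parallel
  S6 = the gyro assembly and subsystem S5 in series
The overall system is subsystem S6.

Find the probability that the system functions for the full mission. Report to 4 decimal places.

R(gyro assembly) = exp(−0.0000165 × 5000) = 0.920811
R(sun sensor) = exp(−0.0000351 × 5000) = 0.839037
R(reaction wheel) = exp(−0.0000552 × 5000) = 0.758813
R(magnetorquer) = exp(−0.0000402 × 5000) = 0.817912
R(attitude-control processor) = exp(−0.0000407 × 5000) = 0.815870
R(star tracker) = exp(−0.00000816 × 5000) = 0.960021
R(wheel drive electronics) = exp(−0.0000594 × 5000) = 0.743044
Series (sun sensor and reaction wheel): 0.839037 × 0.758813 = 0.636672
Series (magnetorquer and attitude-control processor): 0.817912 × 0.815870 = 0.667310
Parallel ([0.667310] and star tracker): 1 − (1 − 0.667310)(1 − 0.960021) = 0.986699
Series ([0.986699] and wheel drive electronics): 0.986699 × 0.743044 = 0.733161
Parallel ([0.636672] and [0.733161]): 1 − (1 − 0.636672)(1 − 0.733161) = 0.903050
Series (gyro assembly and [0.903050]): 0.920811 × 0.903050 = 0.8315

0.8315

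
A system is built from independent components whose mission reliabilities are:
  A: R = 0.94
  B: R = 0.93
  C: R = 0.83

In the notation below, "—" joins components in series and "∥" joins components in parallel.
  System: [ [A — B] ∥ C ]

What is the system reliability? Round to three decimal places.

0.979

Series (A and B): 0.94000 × 0.93000 = 0.87420
Parallel ([0.87420] and C): 1 − (1 − 0.87420)(1 − 0.83000) = 0.979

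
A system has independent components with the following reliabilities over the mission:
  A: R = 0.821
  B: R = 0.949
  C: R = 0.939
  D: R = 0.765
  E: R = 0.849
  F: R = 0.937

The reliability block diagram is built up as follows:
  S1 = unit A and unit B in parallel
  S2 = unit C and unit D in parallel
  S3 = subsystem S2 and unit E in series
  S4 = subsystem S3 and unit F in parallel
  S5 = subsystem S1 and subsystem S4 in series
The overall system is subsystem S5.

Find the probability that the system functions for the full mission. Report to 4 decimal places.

0.9807

Parallel (A and B): 1 − (1 − 0.821000)(1 − 0.949000) = 0.990871
Parallel (C and D): 1 − (1 − 0.939000)(1 − 0.765000) = 0.985665
Series ([0.985665] and E): 0.985665 × 0.849000 = 0.836830
Parallel ([0.836830] and F): 1 − (1 − 0.836830)(1 − 0.937000) = 0.989720
Series ([0.990871] and [0.989720]): 0.990871 × 0.989720 = 0.9807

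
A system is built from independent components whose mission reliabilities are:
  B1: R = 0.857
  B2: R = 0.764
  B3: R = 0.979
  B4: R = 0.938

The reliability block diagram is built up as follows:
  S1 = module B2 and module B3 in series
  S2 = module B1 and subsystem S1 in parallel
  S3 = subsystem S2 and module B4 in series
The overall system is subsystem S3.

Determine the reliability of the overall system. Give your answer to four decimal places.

Series (B2 and B3): 0.764000 × 0.979000 = 0.747956
Parallel (B1 and [0.747956]): 1 − (1 − 0.857000)(1 − 0.747956) = 0.963958
Series ([0.963958] and B4): 0.963958 × 0.938000 = 0.9042

0.9042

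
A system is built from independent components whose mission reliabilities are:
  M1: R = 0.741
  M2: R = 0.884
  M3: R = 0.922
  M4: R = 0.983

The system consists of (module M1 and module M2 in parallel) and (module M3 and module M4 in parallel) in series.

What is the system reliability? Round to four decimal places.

Parallel (M1 and M2): 1 − (1 − 0.741000)(1 − 0.884000) = 0.969956
Parallel (M3 and M4): 1 − (1 − 0.922000)(1 − 0.983000) = 0.998674
Series ([0.969956] and [0.998674]): 0.969956 × 0.998674 = 0.9687

0.9687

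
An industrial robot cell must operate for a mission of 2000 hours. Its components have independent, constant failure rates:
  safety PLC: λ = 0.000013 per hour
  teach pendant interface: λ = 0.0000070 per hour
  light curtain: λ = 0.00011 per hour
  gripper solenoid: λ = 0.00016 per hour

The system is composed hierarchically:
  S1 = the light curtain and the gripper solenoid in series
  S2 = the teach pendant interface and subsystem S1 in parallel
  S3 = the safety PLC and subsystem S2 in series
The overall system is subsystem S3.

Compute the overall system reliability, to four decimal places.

R(safety PLC) = exp(−0.000013 × 2000) = 0.974335
R(teach pendant interface) = exp(−0.0000070 × 2000) = 0.986098
R(light curtain) = exp(−0.00011 × 2000) = 0.802519
R(gripper solenoid) = exp(−0.00016 × 2000) = 0.726149
Series (light curtain and gripper solenoid): 0.802519 × 0.726149 = 0.582748
Parallel (teach pendant interface and [0.582748]): 1 − (1 − 0.986098)(1 − 0.582748) = 0.994199
Series (safety PLC and [0.994199]): 0.974335 × 0.994199 = 0.9687

0.9687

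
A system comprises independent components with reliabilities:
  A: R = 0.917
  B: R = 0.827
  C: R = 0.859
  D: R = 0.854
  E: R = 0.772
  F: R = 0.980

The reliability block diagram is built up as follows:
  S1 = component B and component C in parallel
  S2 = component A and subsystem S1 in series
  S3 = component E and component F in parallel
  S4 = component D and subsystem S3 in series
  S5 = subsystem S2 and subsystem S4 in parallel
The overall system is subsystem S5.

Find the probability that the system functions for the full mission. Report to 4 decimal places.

Parallel (B and C): 1 − (1 − 0.827000)(1 − 0.859000) = 0.975607
Series (A and [0.975607]): 0.917000 × 0.975607 = 0.894632
Parallel (E and F): 1 − (1 − 0.772000)(1 − 0.980000) = 0.995440
Series (D and [0.995440]): 0.854000 × 0.995440 = 0.850106
Parallel ([0.894632] and [0.850106]): 1 − (1 − 0.894632)(1 − 0.850106) = 0.9842

0.9842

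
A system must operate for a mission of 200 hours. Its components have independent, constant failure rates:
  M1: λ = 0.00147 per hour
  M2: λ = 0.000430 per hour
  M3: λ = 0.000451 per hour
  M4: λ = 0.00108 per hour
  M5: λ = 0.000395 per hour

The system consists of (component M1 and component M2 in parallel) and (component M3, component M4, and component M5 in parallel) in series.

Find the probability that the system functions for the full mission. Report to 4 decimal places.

0.9778

R(M1) = exp(−0.00147 × 200) = 0.745276
R(M2) = exp(−0.000430 × 200) = 0.917594
R(M3) = exp(−0.000451 × 200) = 0.913748
R(M4) = exp(−0.00108 × 200) = 0.805735
R(M5) = exp(−0.000395 × 200) = 0.924040
Parallel (M1 and M2): 1 − (1 − 0.745276)(1 − 0.917594) = 0.979009
Parallel (M3, M4, and M5): 1 − (1 − 0.913748)(1 − 0.805735)(1 − 0.924040) = 0.998727
Series ([0.979009] and [0.998727]): 0.979009 × 0.998727 = 0.9778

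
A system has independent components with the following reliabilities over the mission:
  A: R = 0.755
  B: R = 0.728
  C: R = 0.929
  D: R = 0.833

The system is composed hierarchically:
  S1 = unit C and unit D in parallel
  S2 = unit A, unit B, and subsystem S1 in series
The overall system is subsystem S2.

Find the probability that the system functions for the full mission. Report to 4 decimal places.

Parallel (C and D): 1 − (1 − 0.929000)(1 − 0.833000) = 0.988143
Series (A, B, and [0.988143]): 0.755000 × 0.728000 × 0.988143 = 0.5431

0.5431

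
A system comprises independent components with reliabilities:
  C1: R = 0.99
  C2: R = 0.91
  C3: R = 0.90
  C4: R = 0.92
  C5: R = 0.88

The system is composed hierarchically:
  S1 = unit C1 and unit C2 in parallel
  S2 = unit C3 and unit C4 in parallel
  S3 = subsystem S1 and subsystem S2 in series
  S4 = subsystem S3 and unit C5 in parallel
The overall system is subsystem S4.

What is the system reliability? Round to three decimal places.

Parallel (C1 and C2): 1 − (1 − 0.99000)(1 − 0.91000) = 0.99910
Parallel (C3 and C4): 1 − (1 − 0.90000)(1 − 0.92000) = 0.99200
Series ([0.99910] and [0.99200]): 0.99910 × 0.99200 = 0.99111
Parallel ([0.99111] and C5): 1 − (1 − 0.99111)(1 − 0.88000) = 0.999

0.999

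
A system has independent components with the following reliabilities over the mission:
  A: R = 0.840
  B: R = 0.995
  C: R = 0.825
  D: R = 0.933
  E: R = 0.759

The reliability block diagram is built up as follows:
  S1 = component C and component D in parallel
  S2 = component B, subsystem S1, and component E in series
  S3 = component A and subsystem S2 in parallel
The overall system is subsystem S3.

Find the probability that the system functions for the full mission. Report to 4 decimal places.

0.9594

Parallel (C and D): 1 − (1 − 0.825000)(1 − 0.933000) = 0.988275
Series (B, [0.988275], and E): 0.995000 × 0.988275 × 0.759000 = 0.746350
Parallel (A and [0.746350]): 1 − (1 − 0.840000)(1 − 0.746350) = 0.9594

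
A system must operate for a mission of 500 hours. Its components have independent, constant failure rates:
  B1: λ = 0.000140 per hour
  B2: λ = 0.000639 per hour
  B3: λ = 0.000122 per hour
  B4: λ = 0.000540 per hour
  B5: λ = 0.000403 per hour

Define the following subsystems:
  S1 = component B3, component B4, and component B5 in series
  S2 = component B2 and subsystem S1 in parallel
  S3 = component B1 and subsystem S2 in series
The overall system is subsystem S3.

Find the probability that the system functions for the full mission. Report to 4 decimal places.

0.8271

R(B1) = exp(−0.000140 × 500) = 0.932394
R(B2) = exp(−0.000639 × 500) = 0.726512
R(B3) = exp(−0.000122 × 500) = 0.940823
R(B4) = exp(−0.000540 × 500) = 0.763379
R(B5) = exp(−0.000403 × 500) = 0.817504
Series (B3, B4, and B5): 0.940823 × 0.763379 × 0.817504 = 0.587135
Parallel (B2 and [0.587135]): 1 − (1 − 0.726512)(1 − 0.587135) = 0.887086
Series (B1 and [0.887086]): 0.932394 × 0.887086 = 0.8271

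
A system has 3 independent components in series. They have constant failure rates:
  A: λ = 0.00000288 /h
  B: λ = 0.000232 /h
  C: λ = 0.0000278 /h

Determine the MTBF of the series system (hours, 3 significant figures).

Series of exponential components: λ_sys = Σ λ_i
λ_sys = 0.00000288 + 0.000232 + 0.0000278 = 2.6268e-04 /h
MTBF = 1 / λ_sys = 3810 h

3810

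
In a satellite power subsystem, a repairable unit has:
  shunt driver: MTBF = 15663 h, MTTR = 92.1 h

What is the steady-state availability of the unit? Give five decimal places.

0.99415

A(shunt driver) = MTBF/(MTBF+MTTR) = 15663/(15663+92.1) = 0.99415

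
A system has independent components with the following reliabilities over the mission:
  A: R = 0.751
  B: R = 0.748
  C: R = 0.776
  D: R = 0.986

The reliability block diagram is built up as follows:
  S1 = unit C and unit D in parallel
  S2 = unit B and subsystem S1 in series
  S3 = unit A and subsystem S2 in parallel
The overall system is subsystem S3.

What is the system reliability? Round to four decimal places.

Parallel (C and D): 1 − (1 − 0.776000)(1 − 0.986000) = 0.996864
Series (B and [0.996864]): 0.748000 × 0.996864 = 0.745654
Parallel (A and [0.745654]): 1 − (1 − 0.751000)(1 − 0.745654) = 0.9367

0.9367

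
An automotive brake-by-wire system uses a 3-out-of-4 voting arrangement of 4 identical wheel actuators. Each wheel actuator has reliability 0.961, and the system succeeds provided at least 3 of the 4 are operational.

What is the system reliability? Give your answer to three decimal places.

R = Σ_{i=3}^{4} C(4,i) p^i (1−p)^{4−i} with p = 0.961
C(4,3)·0.961^3·0.039^1 = 0.13845
C(4,4)·0.961^4·0.039^0 = 0.85289
Sum = 0.991

0.991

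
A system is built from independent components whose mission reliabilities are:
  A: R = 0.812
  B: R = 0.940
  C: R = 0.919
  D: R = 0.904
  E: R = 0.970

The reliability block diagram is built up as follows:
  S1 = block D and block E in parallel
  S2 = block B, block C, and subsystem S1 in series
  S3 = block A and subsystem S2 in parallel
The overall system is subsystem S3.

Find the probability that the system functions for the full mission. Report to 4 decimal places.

0.9739

Parallel (D and E): 1 − (1 − 0.904000)(1 − 0.970000) = 0.997120
Series (B, C, and [0.997120]): 0.940000 × 0.919000 × 0.997120 = 0.861372
Parallel (A and [0.861372]): 1 − (1 − 0.812000)(1 − 0.861372) = 0.9739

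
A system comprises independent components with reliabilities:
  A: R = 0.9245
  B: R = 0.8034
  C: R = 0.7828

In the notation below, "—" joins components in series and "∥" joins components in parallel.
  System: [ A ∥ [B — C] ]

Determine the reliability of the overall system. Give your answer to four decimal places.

0.9720

Series (B and C): 0.803400 × 0.782800 = 0.628902
Parallel (A and [0.628902]): 1 − (1 − 0.924500)(1 − 0.628902) = 0.9720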